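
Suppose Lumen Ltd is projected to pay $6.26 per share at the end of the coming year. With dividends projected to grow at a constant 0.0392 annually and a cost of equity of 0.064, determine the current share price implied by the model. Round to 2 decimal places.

$252.42

Gordon growth model: P₀ = D₁/(r − g), with D₁ = 6.26 given directly.
P₀ = 6.2600 / (0.064 − 0.0392) = 6.2600 / 0.0248 = 252.4194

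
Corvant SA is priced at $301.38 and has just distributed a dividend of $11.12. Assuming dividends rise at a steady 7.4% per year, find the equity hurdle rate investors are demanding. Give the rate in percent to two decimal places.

11.36%

Rearranging the constant-growth DDM: r = D₁/P₀ + g.
D₁ = 11.12 × (1 + 0.074) = 11.9429.
r = 11.9429 / 301.38 + 0.074 = 0.03963 + 0.074 = 0.11363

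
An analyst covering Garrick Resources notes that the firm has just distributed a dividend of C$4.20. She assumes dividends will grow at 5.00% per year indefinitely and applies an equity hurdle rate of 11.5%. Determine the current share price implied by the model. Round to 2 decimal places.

Gordon growth model: P₀ = D₁/(r − g). D₁ = 4.20 × (1 + 0.05) = 4.4100.
P₀ = 4.4100 / (0.115 − 0.05) = 4.4100 / 0.065 = 67.8462

C$67.85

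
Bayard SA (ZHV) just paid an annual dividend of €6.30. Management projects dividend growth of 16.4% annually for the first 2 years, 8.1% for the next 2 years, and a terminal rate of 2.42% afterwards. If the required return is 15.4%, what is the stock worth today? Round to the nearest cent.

Three-stage DDM. Project D₁…D_4; terminal Gordon value at t=4 with g = 0.0242; discount at r = 0.154.
D_1 = 7.3332
D_2 = 8.5358
D_3 = 9.2272
D_4 = 9.9747
TV_4 = 10.2160/(0.154−0.0242) = 78.7060
P₀ = Σ Dₜ/(1+r)ᵗ + TV_4/(1+r)^4 = 68.7726

€68.77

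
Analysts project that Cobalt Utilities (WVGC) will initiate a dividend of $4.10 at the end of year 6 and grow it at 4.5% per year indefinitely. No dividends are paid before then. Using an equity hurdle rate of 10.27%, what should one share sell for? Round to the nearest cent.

$43.58

Deferred-dividend DDM. At t=5 the remaining stream is a growing perpetuity with first payment D_6 = 4.10.
V_5 = D_6/(r−g) = 4.10/(0.1027−0.045) = 71.0572
P₀ = V_5/(1+r)^5 = 71.0572/(1+0.1027)^5 = 43.5834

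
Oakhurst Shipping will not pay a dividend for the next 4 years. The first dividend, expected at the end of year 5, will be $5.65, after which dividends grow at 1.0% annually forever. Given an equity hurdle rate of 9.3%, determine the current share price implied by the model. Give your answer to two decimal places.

$47.70

Deferred-dividend DDM. At t=4 the remaining stream is a growing perpetuity with first payment D_5 = 5.65.
V_4 = D_5/(r−g) = 5.65/(0.093−0.01) = 68.0723
P₀ = V_4/(1+r)^4 = 68.0723/(1+0.093)^4 = 47.6969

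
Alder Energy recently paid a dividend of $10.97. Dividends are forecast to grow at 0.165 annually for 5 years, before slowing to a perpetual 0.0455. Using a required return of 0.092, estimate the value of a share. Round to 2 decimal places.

Two-stage DDM. Project D₁…D_5 at 0.165, terminal growth 0.0455, discount at r = 0.092.
D_1 = 12.7801
D_2 = 14.8888
D_3 = 17.3454
D_4 = 20.2074
D_5 = 23.5416
Terminal value at t=5: TV = D_6/(r−g) = 24.6128/(0.092−0.0455) = 529.3066
P₀ = 12.7801/(1+0.092)^1 + 14.8888/(1+0.092)^2 + 17.3454/(1+0.092)^3 + 20.2074/(1+0.092)^4 + 23.5416/(1+0.092)^5 + 529.3066/(1+0.092)^5 = 407.7553

$407.76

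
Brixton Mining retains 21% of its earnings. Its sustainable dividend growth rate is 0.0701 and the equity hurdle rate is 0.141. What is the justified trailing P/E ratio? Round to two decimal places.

Payout ratio b = 1 − 0.21 = 0.79.
Justified trailing P/E = b(1+g)/(r−g) = 0.79×(1+0.0701)/(0.141−0.0701) = 11.9235

11.92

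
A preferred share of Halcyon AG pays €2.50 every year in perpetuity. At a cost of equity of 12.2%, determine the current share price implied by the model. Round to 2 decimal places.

€20.49

Zero-growth DDM (perpetuity): P₀ = D/r = 2.50 / 0.122 = 20.4918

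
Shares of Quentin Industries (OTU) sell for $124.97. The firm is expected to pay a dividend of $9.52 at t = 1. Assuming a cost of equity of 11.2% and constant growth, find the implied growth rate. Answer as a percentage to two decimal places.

3.58%

From P₀ = D₁/(r − g), the implied growth is g = r − D₁/P₀.
g = 0.112 − 9.52/124.97 = 0.112 − 0.07618 = 0.03582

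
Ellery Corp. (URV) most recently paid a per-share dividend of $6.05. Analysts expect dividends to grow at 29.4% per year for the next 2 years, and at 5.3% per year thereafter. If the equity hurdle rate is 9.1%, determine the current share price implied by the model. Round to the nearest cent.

Two-stage DDM. Project D₁…D_2 at 0.294, terminal growth 0.053, discount at r = 0.091.
D_1 = 7.8287
D_2 = 10.1303
Terminal value at t=2: TV = D_3/(r−g) = 10.6672/(0.091−0.053) = 280.7170
P₀ = 7.8287/(1+0.091)^1 + 10.1303/(1+0.091)^2 + 280.7170/(1+0.091)^2 = 251.5275

$251.53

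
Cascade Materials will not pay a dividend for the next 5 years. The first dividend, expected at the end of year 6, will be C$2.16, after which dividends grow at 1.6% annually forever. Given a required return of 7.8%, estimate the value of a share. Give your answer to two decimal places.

C$23.93

Deferred-dividend DDM. At t=5 the remaining stream is a growing perpetuity with first payment D_6 = 2.16.
V_5 = D_6/(r−g) = 2.16/(0.078−0.016) = 34.8387
P₀ = V_5/(1+r)^5 = 34.8387/(1+0.078)^5 = 23.9314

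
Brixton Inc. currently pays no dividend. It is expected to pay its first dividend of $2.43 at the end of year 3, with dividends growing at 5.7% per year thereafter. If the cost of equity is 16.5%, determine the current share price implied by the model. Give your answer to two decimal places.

Deferred-dividend DDM. At t=2 the remaining stream is a growing perpetuity with first payment D_3 = 2.43.
V_2 = D_3/(r−g) = 2.43/(0.165−0.057) = 22.5000
P₀ = V_2/(1+r)^2 = 22.5000/(1+0.165)^2 = 16.5779

$16.58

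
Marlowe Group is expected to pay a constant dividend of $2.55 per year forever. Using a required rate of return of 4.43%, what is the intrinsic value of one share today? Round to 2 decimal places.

$57.56

Zero-growth DDM (perpetuity): P₀ = D/r = 2.55 / 0.0443 = 57.5621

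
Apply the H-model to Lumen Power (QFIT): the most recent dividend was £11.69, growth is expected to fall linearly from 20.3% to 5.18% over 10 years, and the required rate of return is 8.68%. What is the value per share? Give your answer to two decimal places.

H-model: P₀ = D₀[(1+g_L) + H(g_S−g_L)]/(r−g_L), with H = 10/2 = 5.
P₀ = 11.69 × [(1+0.0518) + 5×(0.203−0.0518)] / (0.0868−0.0518)
   = 11.69 × 1.8078 / 0.035 = 603.8052

£603.81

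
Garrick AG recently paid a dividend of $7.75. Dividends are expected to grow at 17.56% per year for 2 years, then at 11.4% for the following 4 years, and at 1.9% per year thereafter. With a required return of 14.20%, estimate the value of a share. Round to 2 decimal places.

Three-stage DDM. Project D₁…D_6; terminal Gordon value at t=6 with g = 0.019; discount at r = 0.142.
D_1 = 9.1109
D_2 = 10.7108
D_3 = 11.9318
D_4 = 13.2920
D_5 = 14.8073
D_6 = 16.4954
TV_6 = 16.8088/(0.142−0.019) = 136.6566
P₀ = Σ Dₜ/(1+r)ᵗ + TV_6/(1+r)^6 = 108.6845

$108.68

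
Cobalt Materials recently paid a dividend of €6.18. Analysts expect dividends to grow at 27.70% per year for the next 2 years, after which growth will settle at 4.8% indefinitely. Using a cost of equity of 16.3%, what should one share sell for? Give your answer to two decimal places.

Two-stage DDM. Project D₁…D_2 at 0.277, terminal growth 0.048, discount at r = 0.163.
D_1 = 7.8919
D_2 = 10.0779
Terminal value at t=2: TV = D_3/(r−g) = 10.5616/(0.163−0.048) = 91.8404
P₀ = 7.8919/(1+0.163)^1 + 10.0779/(1+0.163)^2 + 91.8404/(1+0.163)^2 = 82.1374

€82.14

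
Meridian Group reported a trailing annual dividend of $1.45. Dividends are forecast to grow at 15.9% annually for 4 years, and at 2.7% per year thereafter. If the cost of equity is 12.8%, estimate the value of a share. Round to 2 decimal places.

$22.64

Two-stage DDM. Project D₁…D_4 at 0.159, terminal growth 0.027, discount at r = 0.128.
D_1 = 1.6805
D_2 = 1.9478
D_3 = 2.2575
D_4 = 2.6164
Terminal value at t=4: TV = D_5/(r−g) = 2.6870/(0.128−0.027) = 26.6042
P₀ = 1.6805/(1+0.128)^1 + 1.9478/(1+0.128)^2 + 2.2575/(1+0.128)^3 + 2.6164/(1+0.128)^4 + 26.6042/(1+0.128)^4 = 22.6425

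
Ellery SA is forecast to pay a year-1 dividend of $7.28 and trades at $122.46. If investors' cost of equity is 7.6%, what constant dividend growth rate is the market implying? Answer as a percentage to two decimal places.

From P₀ = D₁/(r − g), the implied growth is g = r − D₁/P₀.
g = 0.076 − 7.28/122.46 = 0.076 − 0.05945 = 0.01655

1.66%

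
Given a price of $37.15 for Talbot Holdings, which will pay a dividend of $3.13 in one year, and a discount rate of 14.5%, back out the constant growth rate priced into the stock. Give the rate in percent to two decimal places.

From P₀ = D₁/(r − g), the implied growth is g = r − D₁/P₀.
g = 0.145 − 3.13/37.15 = 0.145 − 0.08425 = 0.06075

6.07%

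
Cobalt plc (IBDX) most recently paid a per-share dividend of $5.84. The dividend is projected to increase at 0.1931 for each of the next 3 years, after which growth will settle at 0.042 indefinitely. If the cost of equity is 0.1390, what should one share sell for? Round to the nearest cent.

Two-stage DDM. Project D₁…D_3 at 0.1931, terminal growth 0.042, discount at r = 0.139.
D_1 = 6.9677
D_2 = 8.3132
D_3 = 9.9184
Terminal value at t=3: TV = D_4/(r−g) = 10.3350/(0.139−0.042) = 106.5465
P₀ = 6.9677/(1+0.139)^1 + 8.3132/(1+0.139)^2 + 9.9184/(1+0.139)^3 + 106.5465/(1+0.139)^3 = 91.3431

$91.34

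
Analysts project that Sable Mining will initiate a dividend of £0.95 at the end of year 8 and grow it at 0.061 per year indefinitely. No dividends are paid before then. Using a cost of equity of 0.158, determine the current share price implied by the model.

£3.51

Deferred-dividend DDM. At t=7 the remaining stream is a growing perpetuity with first payment D_8 = 0.95.
V_7 = D_8/(r−g) = 0.95/(0.158−0.061) = 9.7938
P₀ = V_7/(1+r)^7 = 9.7938/(1+0.158)^7 = 3.5075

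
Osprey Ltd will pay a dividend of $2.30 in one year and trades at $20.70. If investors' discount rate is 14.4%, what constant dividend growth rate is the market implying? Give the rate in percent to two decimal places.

From P₀ = D₁/(r − g), the implied growth is g = r − D₁/P₀.
g = 0.144 − 2.30/20.70 = 0.144 − 0.11111 = 0.03289

3.29%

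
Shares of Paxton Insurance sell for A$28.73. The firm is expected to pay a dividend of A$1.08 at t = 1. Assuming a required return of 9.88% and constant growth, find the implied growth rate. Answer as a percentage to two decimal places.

From P₀ = D₁/(r − g), the implied growth is g = r − D₁/P₀.
g = 0.0988 − 1.08/28.73 = 0.0988 − 0.03759 = 0.06121

6.12%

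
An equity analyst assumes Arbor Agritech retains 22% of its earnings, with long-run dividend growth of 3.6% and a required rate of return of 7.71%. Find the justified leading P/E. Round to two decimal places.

Payout ratio b = 1 − 0.22 = 0.78.
Justified leading P/E = b/(r−g) = 0.78/(0.0771−0.036) = 18.9781

18.98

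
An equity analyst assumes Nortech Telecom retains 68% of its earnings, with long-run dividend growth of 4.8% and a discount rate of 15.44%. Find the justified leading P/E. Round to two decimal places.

Payout ratio b = 1 − 0.68 = 0.32.
Justified leading P/E = b/(r−g) = 0.32/(0.1544−0.048) = 3.0075

3.01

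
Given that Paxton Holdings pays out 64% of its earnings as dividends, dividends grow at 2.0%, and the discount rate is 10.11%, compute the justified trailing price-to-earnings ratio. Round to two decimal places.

Justified trailing P/E = b(1+g)/(r−g) = 0.64×(1+0.02)/(0.1011−0.02) = 8.0493

8.05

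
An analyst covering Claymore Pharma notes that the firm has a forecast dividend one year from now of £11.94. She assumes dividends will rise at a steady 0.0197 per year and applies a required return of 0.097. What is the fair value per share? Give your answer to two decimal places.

Gordon growth model: P₀ = D₁/(r − g), with D₁ = 11.94 given directly.
P₀ = 11.9400 / (0.097 − 0.0197) = 11.9400 / 0.0773 = 154.4631

£154.46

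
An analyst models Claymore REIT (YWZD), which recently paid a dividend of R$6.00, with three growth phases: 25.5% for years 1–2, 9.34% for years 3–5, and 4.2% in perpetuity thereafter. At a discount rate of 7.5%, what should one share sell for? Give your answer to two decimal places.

Three-stage DDM. Project D₁…D_5; terminal Gordon value at t=5 with g = 0.042; discount at r = 0.075.
D_1 = 7.5300
D_2 = 9.4501
D_3 = 10.3328
D_4 = 11.2979
D_5 = 12.3531
TV_5 = 12.8719/(0.075−0.042) = 390.0584
P₀ = Σ Dₜ/(1+r)ᵗ + TV_5/(1+r)^5 = 312.2628

R$312.26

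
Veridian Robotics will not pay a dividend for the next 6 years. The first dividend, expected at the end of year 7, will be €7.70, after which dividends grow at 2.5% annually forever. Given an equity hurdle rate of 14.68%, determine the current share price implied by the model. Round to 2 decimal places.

€27.79

Deferred-dividend DDM. At t=6 the remaining stream is a growing perpetuity with first payment D_7 = 7.70.
V_6 = D_7/(r−g) = 7.70/(0.1468−0.025) = 63.2184
P₀ = V_6/(1+r)^6 = 63.2184/(1+0.1468)^6 = 27.7918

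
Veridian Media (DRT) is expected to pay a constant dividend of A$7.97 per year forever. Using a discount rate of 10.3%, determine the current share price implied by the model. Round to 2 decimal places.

Zero-growth DDM (perpetuity): P₀ = D/r = 7.97 / 0.103 = 77.3786

A$77.38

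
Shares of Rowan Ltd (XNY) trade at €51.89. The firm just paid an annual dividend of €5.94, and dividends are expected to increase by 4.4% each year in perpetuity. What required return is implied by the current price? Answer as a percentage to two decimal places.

16.35%

Rearranging the constant-growth DDM: r = D₁/P₀ + g.
D₁ = 5.94 × (1 + 0.044) = 6.2014.
r = 6.2014 / 51.89 + 0.044 = 0.11951 + 0.044 = 0.16351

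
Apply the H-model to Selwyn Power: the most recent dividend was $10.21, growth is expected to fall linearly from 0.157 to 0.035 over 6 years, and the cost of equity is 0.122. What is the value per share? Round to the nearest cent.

$164.42

H-model: P₀ = D₀[(1+g_L) + H(g_S−g_L)]/(r−g_L), with H = 6/2 = 3.
P₀ = 10.21 × [(1+0.035) + 3×(0.157−0.035)] / (0.122−0.035)
   = 10.21 × 1.4010 / 0.087 = 164.4162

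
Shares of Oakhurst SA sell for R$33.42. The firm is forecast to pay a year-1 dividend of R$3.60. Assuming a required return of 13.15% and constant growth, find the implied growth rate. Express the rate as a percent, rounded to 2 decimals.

From P₀ = D₁/(r − g), the implied growth is g = r − D₁/P₀.
g = 0.1315 − 3.60/33.42 = 0.1315 − 0.10772 = 0.02378

2.38%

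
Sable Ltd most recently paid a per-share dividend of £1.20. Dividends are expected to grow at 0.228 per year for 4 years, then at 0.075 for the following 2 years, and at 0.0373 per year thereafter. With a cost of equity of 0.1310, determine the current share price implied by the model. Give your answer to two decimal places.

Three-stage DDM. Project D₁…D_6; terminal Gordon value at t=6 with g = 0.0373; discount at r = 0.131.
D_1 = 1.4736
D_2 = 1.8096
D_3 = 2.2222
D_4 = 2.7288
D_5 = 2.9335
D_6 = 3.1535
TV_6 = 3.2711/(0.131−0.0373) = 34.9105
P₀ = Σ Dₜ/(1+r)ᵗ + TV_6/(1+r)^6 = 25.6925

£25.69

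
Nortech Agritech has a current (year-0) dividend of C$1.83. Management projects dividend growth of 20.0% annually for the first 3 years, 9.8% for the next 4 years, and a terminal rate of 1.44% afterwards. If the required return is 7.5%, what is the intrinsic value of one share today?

Three-stage DDM. Project D₁…D_7; terminal Gordon value at t=7 with g = 0.0144; discount at r = 0.075.
D_1 = 2.1960
D_2 = 2.6352
D_3 = 3.1622
D_4 = 3.4721
D_5 = 3.8124
D_6 = 4.1860
D_7 = 4.5963
TV_7 = 4.6624/(0.075−0.0144) = 76.9380
P₀ = Σ Dₜ/(1+r)ᵗ + TV_7/(1+r)^7 = 63.9816

C$63.98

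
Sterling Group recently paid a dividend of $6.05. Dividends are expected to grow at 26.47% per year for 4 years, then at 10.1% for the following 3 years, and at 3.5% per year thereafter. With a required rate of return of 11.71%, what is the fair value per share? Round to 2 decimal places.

$182.24

Three-stage DDM. Project D₁…D_7; terminal Gordon value at t=7 with g = 0.035; discount at r = 0.1171.
D_1 = 7.6514
D_2 = 9.6768
D_3 = 12.2382
D_4 = 15.4777
D_5 = 17.0409
D_6 = 18.7620
D_7 = 20.6570
TV_7 = 21.3800/(0.1171−0.035) = 260.4142
P₀ = Σ Dₜ/(1+r)ᵗ + TV_7/(1+r)^7 = 182.2425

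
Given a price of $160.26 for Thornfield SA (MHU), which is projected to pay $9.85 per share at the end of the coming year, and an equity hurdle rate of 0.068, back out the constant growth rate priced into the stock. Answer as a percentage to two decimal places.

0.65%

From P₀ = D₁/(r − g), the implied growth is g = r − D₁/P₀.
g = 0.068 − 9.85/160.26 = 0.068 − 0.06146 = 0.00654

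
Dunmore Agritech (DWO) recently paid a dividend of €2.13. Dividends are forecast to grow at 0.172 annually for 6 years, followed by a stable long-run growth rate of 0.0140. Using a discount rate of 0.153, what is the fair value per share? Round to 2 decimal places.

Two-stage DDM. Project D₁…D_6 at 0.172, terminal growth 0.014, discount at r = 0.153.
D_1 = 2.4964
D_2 = 2.9257
D_3 = 3.4290
D_4 = 4.0187
D_5 = 4.7100
D_6 = 5.5201
Terminal value at t=6: TV = D_7/(r−g) = 5.5974/(0.153−0.014) = 40.2688
P₀ = 2.4964/(1+0.153)^1 + 2.9257/(1+0.153)^2 + 3.4290/(1+0.153)^3 + 4.0187/(1+0.153)^4 + 4.7100/(1+0.153)^5 + 5.5201/(1+0.153)^6 + 40.2688/(1+0.153)^6 = 30.6770

€30.68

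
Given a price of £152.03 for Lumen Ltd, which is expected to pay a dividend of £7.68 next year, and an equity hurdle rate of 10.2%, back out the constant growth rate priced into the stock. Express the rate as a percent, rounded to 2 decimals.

From P₀ = D₁/(r − g), the implied growth is g = r − D₁/P₀.
g = 0.102 − 7.68/152.03 = 0.102 − 0.05052 = 0.05148

5.15%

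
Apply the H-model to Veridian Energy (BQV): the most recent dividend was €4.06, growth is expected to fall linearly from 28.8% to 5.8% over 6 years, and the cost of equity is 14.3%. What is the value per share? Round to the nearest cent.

H-model: P₀ = D₀[(1+g_L) + H(g_S−g_L)]/(r−g_L), with H = 6/2 = 3.
P₀ = 4.06 × [(1+0.058) + 3×(0.288−0.058)] / (0.143−0.058)
   = 4.06 × 1.7480 / 0.085 = 83.4927

€83.49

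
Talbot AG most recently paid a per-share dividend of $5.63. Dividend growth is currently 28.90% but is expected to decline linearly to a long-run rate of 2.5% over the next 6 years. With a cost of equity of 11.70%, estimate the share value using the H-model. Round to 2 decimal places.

$111.19

H-model: P₀ = D₀[(1+g_L) + H(g_S−g_L)]/(r−g_L), with H = 6/2 = 3.
P₀ = 5.63 × [(1+0.025) + 3×(0.289−0.025)] / (0.117−0.025)
   = 5.63 × 1.8170 / 0.092 = 111.1925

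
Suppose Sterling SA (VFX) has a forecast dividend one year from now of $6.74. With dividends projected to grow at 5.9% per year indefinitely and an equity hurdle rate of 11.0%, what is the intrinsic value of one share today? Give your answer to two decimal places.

Gordon growth model: P₀ = D₁/(r − g), with D₁ = 6.74 given directly.
P₀ = 6.7400 / (0.11 − 0.059) = 6.7400 / 0.051 = 132.1569

$132.16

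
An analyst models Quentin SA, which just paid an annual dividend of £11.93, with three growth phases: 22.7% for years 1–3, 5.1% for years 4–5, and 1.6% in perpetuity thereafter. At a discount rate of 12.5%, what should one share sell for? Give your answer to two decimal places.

Three-stage DDM. Project D₁…D_5; terminal Gordon value at t=5 with g = 0.016; discount at r = 0.125.
D_1 = 14.6381
D_2 = 17.9610
D_3 = 22.0381
D_4 = 23.1620
D_5 = 24.3433
TV_5 = 24.7328/(0.125−0.016) = 226.9064
P₀ = Σ Dₜ/(1+r)ᵗ + TV_5/(1+r)^5 = 196.5668

£196.57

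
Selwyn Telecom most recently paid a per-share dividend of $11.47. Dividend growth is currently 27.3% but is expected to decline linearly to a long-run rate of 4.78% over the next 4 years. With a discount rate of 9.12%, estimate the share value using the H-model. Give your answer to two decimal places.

$395.95

H-model: P₀ = D₀[(1+g_L) + H(g_S−g_L)]/(r−g_L), with H = 4/2 = 2.
P₀ = 11.47 × [(1+0.0478) + 2×(0.273−0.0478)] / (0.0912−0.0478)
   = 11.47 × 1.4982 / 0.0434 = 395.9529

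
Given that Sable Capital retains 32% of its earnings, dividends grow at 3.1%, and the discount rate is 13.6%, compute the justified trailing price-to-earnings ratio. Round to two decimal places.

6.68

Payout ratio b = 1 − 0.32 = 0.68.
Justified trailing P/E = b(1+g)/(r−g) = 0.68×(1+0.031)/(0.136−0.031) = 6.6770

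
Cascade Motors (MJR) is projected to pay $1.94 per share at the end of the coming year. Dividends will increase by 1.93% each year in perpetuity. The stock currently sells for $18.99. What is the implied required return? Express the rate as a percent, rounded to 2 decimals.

12.15%

Rearranging the constant-growth DDM: r = D₁/P₀ + g.
r = 1.9400 / 18.99 + 0.0193 = 0.10216 + 0.0193 = 0.12146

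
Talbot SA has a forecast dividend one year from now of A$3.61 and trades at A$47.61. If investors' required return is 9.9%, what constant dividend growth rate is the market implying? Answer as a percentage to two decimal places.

From P₀ = D₁/(r − g), the implied growth is g = r − D₁/P₀.
g = 0.099 − 3.61/47.61 = 0.099 − 0.07582 = 0.02318

2.32%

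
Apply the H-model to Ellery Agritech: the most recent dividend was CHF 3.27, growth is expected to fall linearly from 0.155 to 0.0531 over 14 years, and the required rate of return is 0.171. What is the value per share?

H-model: P₀ = D₀[(1+g_L) + H(g_S−g_L)]/(r−g_L), with H = 14/2 = 7.
P₀ = 3.27 × [(1+0.0531) + 7×(0.155−0.0531)] / (0.171−0.0531)
   = 3.27 × 1.7664 / 0.1179 = 48.9918

CHF 48.99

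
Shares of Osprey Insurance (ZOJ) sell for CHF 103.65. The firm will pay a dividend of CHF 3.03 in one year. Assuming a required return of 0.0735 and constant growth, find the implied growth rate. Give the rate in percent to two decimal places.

From P₀ = D₁/(r − g), the implied growth is g = r − D₁/P₀.
g = 0.0735 − 3.03/103.65 = 0.0735 − 0.02923 = 0.04427

4.43%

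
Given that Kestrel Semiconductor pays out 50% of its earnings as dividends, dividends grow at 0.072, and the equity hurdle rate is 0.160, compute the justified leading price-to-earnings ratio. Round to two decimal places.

Justified leading P/E = b/(r−g) = 0.50/(0.16−0.072) = 5.6818

5.68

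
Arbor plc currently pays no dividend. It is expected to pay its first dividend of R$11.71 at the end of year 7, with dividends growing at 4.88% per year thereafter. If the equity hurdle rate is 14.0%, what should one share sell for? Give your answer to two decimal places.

Deferred-dividend DDM. At t=6 the remaining stream is a growing perpetuity with first payment D_7 = 11.71.
V_6 = D_7/(r−g) = 11.71/(0.14−0.0488) = 128.3991
P₀ = V_6/(1+r)^6 = 128.3991/(1+0.14)^6 = 58.4969

R$58.50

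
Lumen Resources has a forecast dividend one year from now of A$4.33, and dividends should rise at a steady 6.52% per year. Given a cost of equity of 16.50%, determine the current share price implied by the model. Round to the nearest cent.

A$43.39

Gordon growth model: P₀ = D₁/(r − g), with D₁ = 4.33 given directly.
P₀ = 4.3300 / (0.165 − 0.0652) = 4.3300 / 0.0998 = 43.3868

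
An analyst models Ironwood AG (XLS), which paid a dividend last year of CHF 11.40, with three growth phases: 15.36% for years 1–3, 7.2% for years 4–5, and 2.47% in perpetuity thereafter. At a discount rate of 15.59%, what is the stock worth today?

Three-stage DDM. Project D₁…D_5; terminal Gordon value at t=5 with g = 0.0247; discount at r = 0.1559.
D_1 = 13.1510
D_2 = 15.1710
D_3 = 17.5013
D_4 = 18.7614
D_5 = 20.1122
TV_5 = 20.6090/(0.1559−0.0247) = 157.0808
P₀ = Σ Dₜ/(1+r)ᵗ + TV_5/(1+r)^5 = 130.4444

CHF 130.44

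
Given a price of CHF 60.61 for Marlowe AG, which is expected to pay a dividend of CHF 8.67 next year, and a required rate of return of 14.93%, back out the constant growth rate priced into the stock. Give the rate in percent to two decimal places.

From P₀ = D₁/(r − g), the implied growth is g = r − D₁/P₀.
g = 0.1493 − 8.67/60.61 = 0.1493 − 0.14305 = 0.00625

0.63%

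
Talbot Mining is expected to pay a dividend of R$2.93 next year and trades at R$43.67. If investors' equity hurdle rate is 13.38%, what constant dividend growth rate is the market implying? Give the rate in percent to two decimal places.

6.67%

From P₀ = D₁/(r − g), the implied growth is g = r − D₁/P₀.
g = 0.1338 − 2.93/43.67 = 0.1338 − 0.06709 = 0.06671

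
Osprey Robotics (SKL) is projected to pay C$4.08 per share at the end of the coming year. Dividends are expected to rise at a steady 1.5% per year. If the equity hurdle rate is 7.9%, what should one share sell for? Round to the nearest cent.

C$63.75

Gordon growth model: P₀ = D₁/(r − g), with D₁ = 4.08 given directly.
P₀ = 4.0800 / (0.079 − 0.015) = 4.0800 / 0.064 = 63.7500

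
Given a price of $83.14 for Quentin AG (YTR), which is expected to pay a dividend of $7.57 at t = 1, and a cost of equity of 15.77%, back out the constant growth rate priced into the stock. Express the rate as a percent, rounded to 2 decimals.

From P₀ = D₁/(r − g), the implied growth is g = r − D₁/P₀.
g = 0.1577 − 7.57/83.14 = 0.1577 − 0.09105 = 0.06665

6.66%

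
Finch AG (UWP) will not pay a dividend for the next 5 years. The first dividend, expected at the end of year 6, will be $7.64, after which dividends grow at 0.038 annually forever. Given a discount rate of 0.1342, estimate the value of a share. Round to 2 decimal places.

Deferred-dividend DDM. At t=5 the remaining stream is a growing perpetuity with first payment D_6 = 7.64.
V_5 = D_6/(r−g) = 7.64/(0.1342−0.038) = 79.4179
P₀ = V_5/(1+r)^5 = 79.4179/(1+0.1342)^5 = 42.3126

$42.31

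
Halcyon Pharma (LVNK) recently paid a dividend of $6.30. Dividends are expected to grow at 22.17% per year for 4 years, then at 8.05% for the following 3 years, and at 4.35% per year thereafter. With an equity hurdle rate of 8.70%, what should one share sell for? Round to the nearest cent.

$300.68

Three-stage DDM. Project D₁…D_7; terminal Gordon value at t=7 with g = 0.0435; discount at r = 0.087.
D_1 = 7.6967
D_2 = 9.4031
D_3 = 11.4877
D_4 = 14.0346
D_5 = 15.1643
D_6 = 16.3851
D_7 = 17.7041
TV_7 = 18.4742/(0.087−0.0435) = 424.6942
P₀ = Σ Dₜ/(1+r)ᵗ + TV_7/(1+r)^7 = 300.6824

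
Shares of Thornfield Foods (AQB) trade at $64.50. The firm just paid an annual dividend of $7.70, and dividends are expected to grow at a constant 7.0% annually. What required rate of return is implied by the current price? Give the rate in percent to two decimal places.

Rearranging the constant-growth DDM: r = D₁/P₀ + g.
D₁ = 7.70 × (1 + 0.07) = 8.2390.
r = 8.2390 / 64.50 + 0.07 = 0.12774 + 0.07 = 0.19774

19.77%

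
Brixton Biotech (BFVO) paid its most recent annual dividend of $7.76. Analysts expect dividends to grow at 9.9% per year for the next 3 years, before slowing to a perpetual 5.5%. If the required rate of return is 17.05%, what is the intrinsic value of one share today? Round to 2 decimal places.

$79.22

Two-stage DDM. Project D₁…D_3 at 0.099, terminal growth 0.055, discount at r = 0.1705.
D_1 = 8.5282
D_2 = 9.3725
D_3 = 10.3004
Terminal value at t=3: TV = D_4/(r−g) = 10.8669/(0.1705−0.055) = 94.0861
P₀ = 8.5282/(1+0.1705)^1 + 9.3725/(1+0.1705)^2 + 10.3004/(1+0.1705)^3 + 94.0861/(1+0.1705)^3 = 79.2193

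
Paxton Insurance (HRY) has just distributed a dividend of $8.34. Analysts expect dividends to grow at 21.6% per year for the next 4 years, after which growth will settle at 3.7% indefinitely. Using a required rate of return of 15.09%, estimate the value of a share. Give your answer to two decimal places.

Two-stage DDM. Project D₁…D_4 at 0.216, terminal growth 0.037, discount at r = 0.1509.
D_1 = 10.1414
D_2 = 12.3320
D_3 = 14.9957
D_4 = 18.2348
Terminal value at t=4: TV = D_5/(r−g) = 18.9095/(0.1509−0.037) = 166.0181
P₀ = 10.1414/(1+0.1509)^1 + 12.3320/(1+0.1509)^2 + 14.9957/(1+0.1509)^3 + 18.2348/(1+0.1509)^4 + 166.0181/(1+0.1509)^4 = 132.9768

$132.98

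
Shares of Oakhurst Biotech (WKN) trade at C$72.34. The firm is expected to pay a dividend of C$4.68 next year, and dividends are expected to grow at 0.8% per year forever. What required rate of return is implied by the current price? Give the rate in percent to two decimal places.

Rearranging the constant-growth DDM: r = D₁/P₀ + g.
r = 4.6800 / 72.34 + 0.008 = 0.06469 + 0.008 = 0.07269

7.27%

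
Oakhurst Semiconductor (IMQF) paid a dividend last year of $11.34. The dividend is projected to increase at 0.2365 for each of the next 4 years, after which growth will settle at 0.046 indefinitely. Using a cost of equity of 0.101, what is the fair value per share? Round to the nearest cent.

Two-stage DDM. Project D₁…D_4 at 0.2365, terminal growth 0.046, discount at r = 0.101.
D_1 = 14.0219
D_2 = 17.3381
D_3 = 21.4386
D_4 = 26.5088
Terminal value at t=4: TV = D_5/(r−g) = 27.7282/(0.101−0.046) = 504.1486
P₀ = 14.0219/(1+0.101)^1 + 17.3381/(1+0.101)^2 + 21.4386/(1+0.101)^3 + 26.5088/(1+0.101)^4 + 504.1486/(1+0.101)^4 = 404.2329

$404.23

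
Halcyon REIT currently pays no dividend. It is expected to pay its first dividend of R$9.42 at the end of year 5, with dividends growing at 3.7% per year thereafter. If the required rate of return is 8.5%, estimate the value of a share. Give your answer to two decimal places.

Deferred-dividend DDM. At t=4 the remaining stream is a growing perpetuity with first payment D_5 = 9.42.
V_4 = D_5/(r−g) = 9.42/(0.085−0.037) = 196.2500
P₀ = V_4/(1+r)^4 = 196.2500/(1+0.085)^4 = 141.6090

R$141.61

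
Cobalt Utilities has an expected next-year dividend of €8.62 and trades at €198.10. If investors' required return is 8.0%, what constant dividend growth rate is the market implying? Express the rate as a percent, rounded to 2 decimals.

3.65%

From P₀ = D₁/(r − g), the implied growth is g = r − D₁/P₀.
g = 0.08 − 8.62/198.10 = 0.08 − 0.04351 = 0.03649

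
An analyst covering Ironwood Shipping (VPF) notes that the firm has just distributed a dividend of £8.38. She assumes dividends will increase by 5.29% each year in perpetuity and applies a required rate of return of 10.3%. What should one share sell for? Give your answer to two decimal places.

Gordon growth model: P₀ = D₁/(r − g). D₁ = 8.38 × (1 + 0.0529) = 8.8233.
P₀ = 8.8233 / (0.103 − 0.0529) = 8.8233 / 0.0501 = 176.1138

£176.11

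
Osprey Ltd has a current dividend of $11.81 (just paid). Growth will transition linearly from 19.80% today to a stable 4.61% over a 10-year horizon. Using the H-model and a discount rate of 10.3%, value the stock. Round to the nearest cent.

$374.77

H-model: P₀ = D₀[(1+g_L) + H(g_S−g_L)]/(r−g_L), with H = 10/2 = 5.
P₀ = 11.81 × [(1+0.0461) + 5×(0.198−0.0461)] / (0.103−0.0461)
   = 11.81 × 1.8056 / 0.0569 = 374.7651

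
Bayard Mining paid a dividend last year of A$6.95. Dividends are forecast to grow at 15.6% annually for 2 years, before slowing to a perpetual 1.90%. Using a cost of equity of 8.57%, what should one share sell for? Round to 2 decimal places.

A$135.65

Two-stage DDM. Project D₁…D_2 at 0.156, terminal growth 0.019, discount at r = 0.0857.
D_1 = 8.0342
D_2 = 9.2875
Terminal value at t=2: TV = D_3/(r−g) = 9.4640/(0.0857−0.019) = 141.8890
P₀ = 8.0342/(1+0.0857)^1 + 9.2875/(1+0.0857)^2 + 141.8890/(1+0.0857)^2 = 135.6522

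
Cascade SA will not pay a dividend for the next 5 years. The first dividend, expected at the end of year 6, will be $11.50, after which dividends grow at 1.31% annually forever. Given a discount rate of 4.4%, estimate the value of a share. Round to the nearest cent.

$300.08

Deferred-dividend DDM. At t=5 the remaining stream is a growing perpetuity with first payment D_6 = 11.50.
V_5 = D_6/(r−g) = 11.50/(0.044−0.0131) = 372.1683
P₀ = V_5/(1+r)^5 = 372.1683/(1+0.044)^5 = 300.0799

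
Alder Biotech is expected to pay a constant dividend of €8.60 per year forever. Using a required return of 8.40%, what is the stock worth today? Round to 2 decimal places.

€102.38

Zero-growth DDM (perpetuity): P₀ = D/r = 8.60 / 0.084 = 102.3810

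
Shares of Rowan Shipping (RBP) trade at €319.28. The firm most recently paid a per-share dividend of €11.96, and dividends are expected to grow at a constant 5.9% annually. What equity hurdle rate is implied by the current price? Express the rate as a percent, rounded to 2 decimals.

Rearranging the constant-growth DDM: r = D₁/P₀ + g.
D₁ = 11.96 × (1 + 0.059) = 12.6656.
r = 12.6656 / 319.28 + 0.059 = 0.03967 + 0.059 = 0.09867

9.87%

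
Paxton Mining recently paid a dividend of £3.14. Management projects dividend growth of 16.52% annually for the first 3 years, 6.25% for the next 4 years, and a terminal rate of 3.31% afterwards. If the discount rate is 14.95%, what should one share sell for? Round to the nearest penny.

£41.65

Three-stage DDM. Project D₁…D_7; terminal Gordon value at t=7 with g = 0.0331; discount at r = 0.1495.
D_1 = 3.6587
D_2 = 4.2631
D_3 = 4.9674
D_4 = 5.2779
D_5 = 5.6078
D_6 = 5.9582
D_7 = 6.3306
TV_7 = 6.5402/(0.1495−0.0331) = 56.1870
P₀ = Σ Dₜ/(1+r)ᵗ + TV_7/(1+r)^7 = 41.6537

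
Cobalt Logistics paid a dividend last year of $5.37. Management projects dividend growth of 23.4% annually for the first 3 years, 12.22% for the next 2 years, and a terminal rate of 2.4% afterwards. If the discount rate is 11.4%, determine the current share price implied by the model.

Three-stage DDM. Project D₁…D_5; terminal Gordon value at t=5 with g = 0.024; discount at r = 0.114.
D_1 = 6.6266
D_2 = 8.1772
D_3 = 10.0907
D_4 = 11.3237
D_5 = 12.7075
TV_5 = 13.0125/(0.114−0.024) = 144.5832
P₀ = Σ Dₜ/(1+r)ᵗ + TV_5/(1+r)^5 = 118.8699

$118.87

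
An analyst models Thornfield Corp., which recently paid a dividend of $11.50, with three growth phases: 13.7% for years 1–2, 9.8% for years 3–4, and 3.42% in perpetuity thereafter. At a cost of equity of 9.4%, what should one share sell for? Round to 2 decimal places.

Three-stage DDM. Project D₁…D_4; terminal Gordon value at t=4 with g = 0.0342; discount at r = 0.094.
D_1 = 13.0755
D_2 = 14.8668
D_3 = 16.3238
D_4 = 17.9235
TV_4 = 18.5365/(0.094−0.0342) = 309.9751
P₀ = Σ Dₜ/(1+r)ᵗ + TV_4/(1+r)^4 = 265.7539

$265.75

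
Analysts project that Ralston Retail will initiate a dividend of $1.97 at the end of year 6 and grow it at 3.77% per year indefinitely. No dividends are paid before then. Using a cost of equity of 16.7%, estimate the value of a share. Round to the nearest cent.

$7.04

Deferred-dividend DDM. At t=5 the remaining stream is a growing perpetuity with first payment D_6 = 1.97.
V_5 = D_6/(r−g) = 1.97/(0.167−0.0377) = 15.2359
P₀ = V_5/(1+r)^5 = 15.2359/(1+0.167)^5 = 7.0390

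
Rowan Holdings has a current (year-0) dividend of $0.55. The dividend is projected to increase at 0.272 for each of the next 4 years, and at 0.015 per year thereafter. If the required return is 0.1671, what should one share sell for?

$7.92

Two-stage DDM. Project D₁…D_4 at 0.272, terminal growth 0.015, discount at r = 0.1671.
D_1 = 0.6996
D_2 = 0.8899
D_3 = 1.1319
D_4 = 1.4398
Terminal value at t=4: TV = D_5/(r−g) = 1.4614/(0.1671−0.015) = 9.6083
P₀ = 0.6996/(1+0.1671)^1 + 0.8899/(1+0.1671)^2 + 1.1319/(1+0.1671)^3 + 1.4398/(1+0.1671)^4 + 9.6083/(1+0.1671)^4 = 7.9194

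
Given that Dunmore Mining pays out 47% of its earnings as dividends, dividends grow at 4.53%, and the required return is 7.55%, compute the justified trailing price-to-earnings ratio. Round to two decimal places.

Justified trailing P/E = b(1+g)/(r−g) = 0.47×(1+0.0453)/(0.0755−0.0453) = 16.2679

16.27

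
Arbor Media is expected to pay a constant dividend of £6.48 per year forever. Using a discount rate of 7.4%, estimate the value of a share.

Zero-growth DDM (perpetuity): P₀ = D/r = 6.48 / 0.074 = 87.5676

£87.57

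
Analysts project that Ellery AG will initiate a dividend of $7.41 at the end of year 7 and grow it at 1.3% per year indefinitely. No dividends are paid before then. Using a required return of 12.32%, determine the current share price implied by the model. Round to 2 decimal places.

$33.49

Deferred-dividend DDM. At t=6 the remaining stream is a growing perpetuity with first payment D_7 = 7.41.
V_6 = D_7/(r−g) = 7.41/(0.1232−0.013) = 67.2414
P₀ = V_6/(1+r)^6 = 67.2414/(1+0.1232)^6 = 33.4884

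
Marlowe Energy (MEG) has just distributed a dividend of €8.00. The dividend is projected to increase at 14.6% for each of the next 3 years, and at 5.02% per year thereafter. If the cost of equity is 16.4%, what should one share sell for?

Two-stage DDM. Project D₁…D_3 at 0.146, terminal growth 0.0502, discount at r = 0.164.
D_1 = 9.1680
D_2 = 10.5065
D_3 = 12.0405
Terminal value at t=3: TV = D_4/(r−g) = 12.6449/(0.164−0.0502) = 111.1152
P₀ = 9.1680/(1+0.164)^1 + 10.5065/(1+0.164)^2 + 12.0405/(1+0.164)^3 + 111.1152/(1+0.164)^3 = 93.7208

€93.72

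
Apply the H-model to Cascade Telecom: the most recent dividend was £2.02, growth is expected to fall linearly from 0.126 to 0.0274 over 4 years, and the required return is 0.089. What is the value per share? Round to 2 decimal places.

£40.16

H-model: P₀ = D₀[(1+g_L) + H(g_S−g_L)]/(r−g_L), with H = 4/2 = 2.
P₀ = 2.02 × [(1+0.0274) + 2×(0.126−0.0274)] / (0.089−0.0274)
   = 2.02 × 1.2246 / 0.0616 = 40.1573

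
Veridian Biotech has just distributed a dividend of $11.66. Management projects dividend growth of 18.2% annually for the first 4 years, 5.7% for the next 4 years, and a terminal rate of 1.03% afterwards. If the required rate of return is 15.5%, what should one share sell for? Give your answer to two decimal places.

$153.25

Three-stage DDM. Project D₁…D_8; terminal Gordon value at t=8 with g = 0.0103; discount at r = 0.155.
D_1 = 13.7821
D_2 = 16.2905
D_3 = 19.2553
D_4 = 22.7598
D_5 = 24.0571
D_6 = 25.4284
D_7 = 26.8778
D_8 = 28.4098
TV_8 = 28.7024/(0.155−0.0103) = 198.3582
P₀ = Σ Dₜ/(1+r)ᵗ + TV_8/(1+r)^8 = 153.2493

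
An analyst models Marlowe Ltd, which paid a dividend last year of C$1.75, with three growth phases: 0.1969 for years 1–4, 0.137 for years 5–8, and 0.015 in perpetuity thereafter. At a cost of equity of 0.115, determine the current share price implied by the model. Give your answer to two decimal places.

C$43.65

Three-stage DDM. Project D₁…D_8; terminal Gordon value at t=8 with g = 0.015; discount at r = 0.115.
D_1 = 2.0946
D_2 = 2.5070
D_3 = 3.0006
D_4 = 3.5914
D_5 = 4.0835
D_6 = 4.6429
D_7 = 5.2790
D_8 = 6.0022
TV_8 = 6.0922/(0.115−0.015) = 60.9225
P₀ = Σ Dₜ/(1+r)ᵗ + TV_8/(1+r)^8 = 43.6478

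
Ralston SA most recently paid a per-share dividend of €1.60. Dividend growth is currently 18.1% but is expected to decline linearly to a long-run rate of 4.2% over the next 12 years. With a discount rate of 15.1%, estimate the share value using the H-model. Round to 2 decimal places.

H-model: P₀ = D₀[(1+g_L) + H(g_S−g_L)]/(r−g_L), with H = 12/2 = 6.
P₀ = 1.60 × [(1+0.042) + 6×(0.181−0.042)] / (0.151−0.042)
   = 1.60 × 1.8760 / 0.109 = 27.5376

€27.54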